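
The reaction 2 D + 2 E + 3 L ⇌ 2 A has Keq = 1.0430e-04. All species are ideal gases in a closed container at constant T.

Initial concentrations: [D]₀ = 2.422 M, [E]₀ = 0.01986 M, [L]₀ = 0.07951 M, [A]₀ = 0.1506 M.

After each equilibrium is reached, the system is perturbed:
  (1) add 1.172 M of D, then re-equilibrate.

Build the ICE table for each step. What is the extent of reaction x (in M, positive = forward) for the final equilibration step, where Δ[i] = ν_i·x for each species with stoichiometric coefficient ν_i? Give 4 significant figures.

x = 1.6801e-04 M

Q₀ = 1.9502e+04 vs Keq = 1.0430e-04 ⇒ Q>K, reverse
Step 1:
                    D           E           L           A
  init          2.422     0.01986     0.07951      0.1506
  Δ            0.1499      0.1499      0.2248     -0.1499
  eq            2.572      0.1697      0.3043  7.4822e-04
  solve Keq expr → x = -0.07493; check Q = 1.0430e-04
Then add 1.172 M of D.
Step 2:
                    D           E           L           A
  init          3.744      0.1697      0.3043  7.4822e-04
  Δ       -3.3601e-04 -3.3601e-04 -5.0402e-04  3.3601e-04
  eq            3.744      0.1694      0.3038    0.001084
  solve Keq expr → x = 1.6801e-04; check Q = 1.0430e-04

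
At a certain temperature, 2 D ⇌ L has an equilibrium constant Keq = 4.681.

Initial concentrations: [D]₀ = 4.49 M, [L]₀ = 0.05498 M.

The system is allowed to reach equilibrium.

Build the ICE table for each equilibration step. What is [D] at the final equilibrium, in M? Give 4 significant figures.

[D]_eq = 0.6496 M

Q₀ = 0.002727 vs Keq = 4.681 ⇒ Q<K, forward
Step 1:
                   D          L
  Initial       4.49    0.05498
  Change       -3.84       1.92
  Equil       0.6496      1.975
  solve Keq expr → x = 1.92; check Q = 4.681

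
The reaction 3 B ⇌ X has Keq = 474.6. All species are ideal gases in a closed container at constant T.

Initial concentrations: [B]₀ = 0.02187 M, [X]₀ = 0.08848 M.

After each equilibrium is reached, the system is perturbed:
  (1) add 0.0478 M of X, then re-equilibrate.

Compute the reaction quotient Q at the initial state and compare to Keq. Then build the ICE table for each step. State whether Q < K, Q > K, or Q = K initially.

Q₀ = 8459; Q > K (proceeds reverse)

Q₀ = 8459 vs Keq = 474.6 ⇒ Q>K, reverse
Step 1:
                   B          X
  Initial    0.02187    0.08848
  Change      0.0328   -0.01093
  Equil      0.05467    0.07755
  solve Keq expr → x = -0.01093; check Q = 474.6
Then add 0.0478 M of X.
Step 2:
                   B          X
  Initial    0.05467     0.1253
  Change    0.008976  -0.002992
  Equil      0.06365     0.1224
  solve Keq expr → x = -0.002992; check Q = 474.6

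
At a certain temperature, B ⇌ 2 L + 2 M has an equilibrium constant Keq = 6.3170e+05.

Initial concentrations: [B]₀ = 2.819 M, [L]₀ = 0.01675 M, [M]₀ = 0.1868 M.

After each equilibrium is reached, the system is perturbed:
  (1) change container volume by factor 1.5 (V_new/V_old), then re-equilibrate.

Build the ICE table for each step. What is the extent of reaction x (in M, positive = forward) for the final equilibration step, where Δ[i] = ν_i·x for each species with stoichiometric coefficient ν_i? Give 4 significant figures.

x = 8.0321e-04 M

Q₀ = 3.4729e-06 vs Keq = 6.3170e+05 ⇒ Q<K, forward
Step 1:
                    B           L           M
  I             2.819     0.01675      0.1868
  C            -2.817       5.635       5.635
  E          0.001713       5.651       5.821
  solve Keq expr → x = 2.817; check Q = 6.3170e+05
Then change container volume by factor 1.5 (V_new/V_old).
Step 2:
                    B           L           M
  I          0.001142       3.768       3.881
  C       -8.0321e-04    0.001606    0.001606
  E        3.3900e-04       3.769       3.883
  solve Keq expr → x = 8.0321e-04; check Q = 6.3170e+05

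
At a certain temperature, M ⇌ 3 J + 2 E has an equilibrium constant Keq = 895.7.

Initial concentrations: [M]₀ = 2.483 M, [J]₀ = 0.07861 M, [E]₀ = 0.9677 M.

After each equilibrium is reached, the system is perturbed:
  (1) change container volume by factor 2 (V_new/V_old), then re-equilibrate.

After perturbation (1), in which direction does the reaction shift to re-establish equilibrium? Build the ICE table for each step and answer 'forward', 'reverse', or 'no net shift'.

Q₀ = 1.8321e-04 vs Keq = 895.7 ⇒ Q<K, forward
Step 1:
                  M         J         E
  init        2.483   0.07861    0.9677
  Δ          -1.367       4.1     2.734
  eq          1.116     4.179     3.701
  solve Keq expr → x = 1.367; check Q = 895.7
Then change container volume by factor 2 (V_new/V_old).
Step 2:
                  M         J         E
  init       0.5581     2.089     1.851
  Δ         -0.3416     1.025    0.6832
  eq         0.2165     3.114     2.534
  solve Keq expr → x = 0.3416; check Q = 895.7

Direction: forward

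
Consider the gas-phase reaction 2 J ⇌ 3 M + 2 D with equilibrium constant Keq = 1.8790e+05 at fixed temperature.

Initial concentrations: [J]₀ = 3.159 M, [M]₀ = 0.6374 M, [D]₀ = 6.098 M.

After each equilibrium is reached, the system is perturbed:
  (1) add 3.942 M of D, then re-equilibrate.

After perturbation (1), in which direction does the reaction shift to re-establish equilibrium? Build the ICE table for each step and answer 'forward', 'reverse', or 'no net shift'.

Direction: reverse

Q₀ = 0.965 vs Keq = 1.8790e+05 ⇒ Q<K, forward
Step 1:
                    J           M           D
  init          3.159      0.6374       6.098
  Δ            -2.925       4.387       2.925
  eq           0.2344       5.024       9.023
  solve Keq expr → x = 1.462; check Q = 1.8790e+05
Then add 3.942 M of D.
Step 2:
                    J           M           D
  init         0.2344       5.024       12.96
  Δ           0.08717     -0.1308    -0.08717
  eq           0.3216       4.894       12.88
  solve Keq expr → x = -0.04359; check Q = 1.8790e+05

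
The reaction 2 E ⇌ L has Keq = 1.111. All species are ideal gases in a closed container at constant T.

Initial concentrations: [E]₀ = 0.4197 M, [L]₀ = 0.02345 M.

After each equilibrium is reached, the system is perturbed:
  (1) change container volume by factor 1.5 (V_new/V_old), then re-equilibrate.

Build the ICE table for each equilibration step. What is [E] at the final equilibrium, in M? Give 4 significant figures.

[E]_eq = 0.2116 M

Q₀ = 0.1331 vs Keq = 1.111 ⇒ Q<K, forward
Step 1:
                    E           L
  I            0.4197     0.02345
  C           -0.1342      0.0671
  E            0.2855     0.09055
  solve Keq expr → x = 0.0671; check Q = 1.111
Then change container volume by factor 1.5 (V_new/V_old).
Step 2:
                    E           L
  I            0.1903     0.06037
  C           0.02126    -0.01063
  E            0.2116     0.04974
  solve Keq expr → x = -0.01063; check Q = 1.111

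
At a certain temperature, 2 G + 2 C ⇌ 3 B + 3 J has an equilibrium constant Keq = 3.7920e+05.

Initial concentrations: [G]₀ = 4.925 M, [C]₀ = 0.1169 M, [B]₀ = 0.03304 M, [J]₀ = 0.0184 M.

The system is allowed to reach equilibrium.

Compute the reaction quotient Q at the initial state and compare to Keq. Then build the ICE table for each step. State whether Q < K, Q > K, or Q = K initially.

Q₀ = 6.7785e-10; Q < K (proceeds forward)

Q₀ = 6.7785e-10 vs Keq = 3.7920e+05 ⇒ Q<K, forward
Step 1:
                  G         C         B         J
  I           4.925    0.1169   0.03304    0.0184
  C         -0.1169   -0.1169    0.1753    0.1753
  E           4.808 2.7400e-06    0.2084    0.1937
  solve Keq expr → x = 0.05845; check Q = 3.7920e+05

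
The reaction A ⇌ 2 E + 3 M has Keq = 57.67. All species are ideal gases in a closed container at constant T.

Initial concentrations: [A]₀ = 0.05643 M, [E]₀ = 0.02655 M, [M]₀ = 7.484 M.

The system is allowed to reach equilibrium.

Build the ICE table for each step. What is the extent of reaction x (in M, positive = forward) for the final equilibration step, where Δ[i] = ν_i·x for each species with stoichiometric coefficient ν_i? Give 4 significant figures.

x = 0.02113 M

Q₀ = 5.236 vs Keq = 57.67 ⇒ Q<K, forward
Step 1:
                  A         E         M
  I         0.05643   0.02655     7.484
  C        -0.02113   0.04226   0.06339
  E          0.0353   0.06881     7.547
  solve Keq expr → x = 0.02113; check Q = 57.67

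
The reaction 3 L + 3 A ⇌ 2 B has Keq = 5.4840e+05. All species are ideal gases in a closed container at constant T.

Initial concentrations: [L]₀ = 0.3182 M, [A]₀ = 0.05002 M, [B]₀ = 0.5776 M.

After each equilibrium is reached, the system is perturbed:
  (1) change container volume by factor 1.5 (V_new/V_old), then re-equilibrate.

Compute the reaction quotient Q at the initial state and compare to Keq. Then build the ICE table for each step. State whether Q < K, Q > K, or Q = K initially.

Q₀ = 8.2741e+04 vs Keq = 5.4840e+05 ⇒ Q<K, forward
Step 1:
                    L           A           B
  Initial      0.3182     0.05002      0.5776
  Change     -0.02105    -0.02105     0.01403
  Equil        0.2972     0.02897      0.5916
  solve Keq expr → x = 0.007015; check Q = 5.4840e+05
Then change container volume by factor 1.5 (V_new/V_old).
Step 2:
                    L           A           B
  Initial      0.1981     0.01932      0.3944
  Change       0.0116      0.0116   -0.007737
  Equil        0.2097     0.03092      0.3867
  solve Keq expr → x = -0.003868; check Q = 5.4840e+05

Q₀ = 8.2741e+04; Q < K (proceeds forward)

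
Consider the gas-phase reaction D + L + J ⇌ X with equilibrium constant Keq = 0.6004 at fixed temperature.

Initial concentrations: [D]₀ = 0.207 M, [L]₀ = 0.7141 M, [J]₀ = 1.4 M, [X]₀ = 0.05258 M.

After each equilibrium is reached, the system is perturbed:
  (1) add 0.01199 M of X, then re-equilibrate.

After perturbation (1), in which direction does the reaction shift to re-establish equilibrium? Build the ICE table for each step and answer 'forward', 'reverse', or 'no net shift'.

Direction: reverse

Q₀ = 0.2541 vs Keq = 0.6004 ⇒ Q<K, forward
Step 1:
                    D           L           J           X
  I             0.207      0.7141         1.4     0.05258
  C          -0.03963    -0.03963    -0.03963     0.03963
  E            0.1674      0.6745        1.36     0.09221
  solve Keq expr → x = 0.03963; check Q = 0.6004
Then add 0.01199 M of X.
Step 2:
                    D           L           J           X
  I            0.1674      0.6745        1.36      0.1042
  C          0.006796    0.006796    0.006796   -0.006796
  E            0.1742      0.6813       1.367      0.0974
  solve Keq expr → x = -0.006796; check Q = 0.6004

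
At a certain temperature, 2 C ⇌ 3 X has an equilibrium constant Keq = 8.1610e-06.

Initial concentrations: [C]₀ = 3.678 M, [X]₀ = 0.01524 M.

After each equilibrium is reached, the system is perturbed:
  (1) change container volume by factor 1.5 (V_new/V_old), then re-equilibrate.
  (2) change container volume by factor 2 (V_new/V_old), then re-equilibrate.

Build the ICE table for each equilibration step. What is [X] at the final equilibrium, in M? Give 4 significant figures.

Q₀ = 2.6166e-07 vs Keq = 8.1610e-06 ⇒ Q<K, forward
Step 1:
                  C         X
  init        3.678   0.01524
  Δ         -0.0217   0.03254
  eq          3.656   0.04778
  solve Keq expr → x = 0.01085; check Q = 8.1610e-06
Then change container volume by factor 1.5 (V_new/V_old).
Step 2:
                  C         X
  init        2.438   0.03186
  Δ       -0.003053  0.004579
  eq          2.434   0.03644
  solve Keq expr → x = 0.001526; check Q = 8.1610e-06
Then change container volume by factor 2 (V_new/V_old).
Step 3:
                  C         X
  init        1.217   0.01822
  Δ        -0.00313  0.004696
  eq          1.214   0.02291
  solve Keq expr → x = 0.001565; check Q = 8.1610e-06

[X]_eq = 0.02291 M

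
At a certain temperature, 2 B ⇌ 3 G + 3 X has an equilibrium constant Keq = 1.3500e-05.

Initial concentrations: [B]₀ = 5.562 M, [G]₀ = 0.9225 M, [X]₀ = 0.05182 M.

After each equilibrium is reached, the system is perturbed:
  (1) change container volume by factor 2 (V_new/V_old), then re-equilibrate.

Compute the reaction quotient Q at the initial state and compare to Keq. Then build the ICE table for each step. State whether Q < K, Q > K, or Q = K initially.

Q₀ = 3.5313e-06 vs Keq = 1.3500e-05 ⇒ Q<K, forward
Step 1:
                   B          G          X
  init         5.562     0.9225    0.05182
  Δ         -0.01784    0.02676    0.02676
  eq           5.544     0.9493    0.07858
  solve Keq expr → x = 0.008918; check Q = 1.3500e-05
Then change container volume by factor 2 (V_new/V_old).
Step 2:
                   B          G          X
  init         2.772     0.4746    0.03929
  Δ         -0.03308    0.04963    0.04963
  eq           2.739     0.5243    0.08891
  solve Keq expr → x = 0.01654; check Q = 1.3500e-05

Q₀ = 3.5313e-06; Q < K (proceeds forward)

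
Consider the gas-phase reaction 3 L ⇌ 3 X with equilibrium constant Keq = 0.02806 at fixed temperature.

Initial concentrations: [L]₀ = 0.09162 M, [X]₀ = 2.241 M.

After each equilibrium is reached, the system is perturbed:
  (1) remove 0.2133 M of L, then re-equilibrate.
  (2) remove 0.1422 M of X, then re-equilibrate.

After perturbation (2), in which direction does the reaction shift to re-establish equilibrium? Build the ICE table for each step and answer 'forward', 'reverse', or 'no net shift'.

Q₀ = 1.4634e+04 vs Keq = 0.02806 ⇒ Q>K, reverse
Step 1:
                    L           X
  I           0.09162       2.241
  C             1.697      -1.697
  E             1.789      0.5436
  solve Keq expr → x = -0.5658; check Q = 0.02806
Then remove 0.2133 M of L.
Step 2:
                    L           X
  I             1.576      0.5436
  C           0.04971    -0.04971
  E             1.625      0.4939
  solve Keq expr → x = -0.01657; check Q = 0.02806
Then remove 0.1422 M of X.
Step 3:
                    L           X
  I             1.625      0.3517
  C           -0.1091      0.1091
  E             1.516      0.4608
  solve Keq expr → x = 0.03635; check Q = 0.02806

Direction: forward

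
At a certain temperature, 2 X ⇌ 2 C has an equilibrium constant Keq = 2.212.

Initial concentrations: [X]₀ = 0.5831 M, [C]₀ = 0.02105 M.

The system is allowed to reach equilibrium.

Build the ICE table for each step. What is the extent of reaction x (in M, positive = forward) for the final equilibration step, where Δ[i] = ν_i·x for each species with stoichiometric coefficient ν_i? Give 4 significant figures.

Q₀ = 0.001303 vs Keq = 2.212 ⇒ Q<K, forward
Step 1:
                  X         C
  Initial    0.5831   0.02105
  Change    -0.3402    0.3402
  Equil      0.2429    0.3613
  solve Keq expr → x = 0.1701; check Q = 2.212

x = 0.1701 M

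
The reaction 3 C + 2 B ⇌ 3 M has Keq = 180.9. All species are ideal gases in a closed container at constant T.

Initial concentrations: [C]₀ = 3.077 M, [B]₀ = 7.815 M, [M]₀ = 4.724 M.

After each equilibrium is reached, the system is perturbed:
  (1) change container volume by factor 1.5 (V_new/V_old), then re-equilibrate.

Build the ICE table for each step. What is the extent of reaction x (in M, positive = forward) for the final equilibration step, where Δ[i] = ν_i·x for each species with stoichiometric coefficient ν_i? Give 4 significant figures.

x = -0.02463 M

Q₀ = 0.05925 vs Keq = 180.9 ⇒ Q<K, forward
Step 1:
                  C         B         M
  I           3.077     7.815     4.724
  C          -2.682    -1.788     2.682
  E          0.3954     6.027     7.406
  solve Keq expr → x = 0.8939; check Q = 180.9
Then change container volume by factor 1.5 (V_new/V_old).
Step 2:
                  C         B         M
  I          0.2636     4.018     4.937
  C         0.07389   0.04926  -0.07389
  E          0.3375     4.067     4.863
  solve Keq expr → x = -0.02463; check Q = 180.9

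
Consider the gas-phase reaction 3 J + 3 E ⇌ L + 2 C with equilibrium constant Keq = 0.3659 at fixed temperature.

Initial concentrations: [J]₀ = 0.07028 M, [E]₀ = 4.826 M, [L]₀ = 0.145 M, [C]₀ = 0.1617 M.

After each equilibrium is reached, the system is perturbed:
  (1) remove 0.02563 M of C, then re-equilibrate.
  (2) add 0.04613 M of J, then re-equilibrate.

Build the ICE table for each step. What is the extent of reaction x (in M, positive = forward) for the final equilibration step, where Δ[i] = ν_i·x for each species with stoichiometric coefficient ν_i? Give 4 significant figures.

x = 0.01312 M

Q₀ = 0.09717 vs Keq = 0.3659 ⇒ Q<K, forward
Step 1:
                    J           E           L           C
  Initial     0.07028       4.826       0.145      0.1617
  Change     -0.02148    -0.02148    0.007162     0.01432
  Equil        0.0488       4.805      0.1522       0.176
  solve Keq expr → x = 0.007162; check Q = 0.3659
Then remove 0.02563 M of C.
Step 2:
                    J           E           L           C
  Initial      0.0488       4.805      0.1522      0.1504
  Change     -0.00415    -0.00415    0.001383    0.002766
  Equil       0.04465         4.8      0.1535      0.1532
  solve Keq expr → x = 0.001383; check Q = 0.3659
Then add 0.04613 M of J.
Step 3:
                    J           E           L           C
  Initial     0.09078         4.8      0.1535      0.1532
  Change     -0.03937    -0.03937     0.01312     0.02625
  Equil       0.05141       4.761      0.1667      0.1794
  solve Keq expr → x = 0.01312; check Q = 0.3659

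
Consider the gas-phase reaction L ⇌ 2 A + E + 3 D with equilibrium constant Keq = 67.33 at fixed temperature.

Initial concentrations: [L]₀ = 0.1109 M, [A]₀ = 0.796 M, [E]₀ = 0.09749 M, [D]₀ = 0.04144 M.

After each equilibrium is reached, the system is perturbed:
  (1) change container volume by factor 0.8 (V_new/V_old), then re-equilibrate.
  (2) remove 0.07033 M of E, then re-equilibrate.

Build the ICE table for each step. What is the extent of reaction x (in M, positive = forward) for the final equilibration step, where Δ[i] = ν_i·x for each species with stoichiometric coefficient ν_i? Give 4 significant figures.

x = 1.6837e-04 M

Q₀ = 3.9638e-05 vs Keq = 67.33 ⇒ Q<K, forward
Step 1:
                    L           A           E           D
  Initial      0.1109       0.796     0.09749     0.04144
  Change      -0.1107      0.2215      0.1107      0.3322
  Equil    1.6700e-04       1.017      0.2082      0.3736
  solve Keq expr → x = 0.1107; check Q = 67.33
Then change container volume by factor 0.8 (V_new/V_old).
Step 2:
                    L           A           E           D
  Initial  2.0875e-04       1.272      0.2603       0.467
  Change   4.2129e-04 -8.4258e-04 -4.2129e-04   -0.001264
  Equil    6.3004e-04       1.271      0.2599      0.4658
  solve Keq expr → x = -4.2129e-04; check Q = 67.33
Then remove 0.07033 M of E.
Step 3:
                    L           A           E           D
  Initial  6.3004e-04       1.271      0.1895      0.4658
  Change  -1.6837e-04  3.3674e-04  1.6837e-04  5.0510e-04
  Equil    4.6167e-04       1.271      0.1897      0.4663
  solve Keq expr → x = 1.6837e-04; check Q = 67.33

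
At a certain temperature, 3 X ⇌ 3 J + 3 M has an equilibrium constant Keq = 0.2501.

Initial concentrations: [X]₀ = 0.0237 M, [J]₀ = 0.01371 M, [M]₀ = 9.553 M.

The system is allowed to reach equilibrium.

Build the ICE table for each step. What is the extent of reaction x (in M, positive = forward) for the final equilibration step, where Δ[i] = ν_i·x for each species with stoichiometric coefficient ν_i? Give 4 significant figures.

Q₀ = 168.8 vs Keq = 0.2501 ⇒ Q>K, reverse
Step 1:
                  X         J         M
  Initial    0.0237   0.01371     9.553
  Change    0.01139  -0.01139  -0.01139
  Equil     0.03509  0.002317     9.542
  solve Keq expr → x = -0.003798; check Q = 0.2501

x = -0.003798 M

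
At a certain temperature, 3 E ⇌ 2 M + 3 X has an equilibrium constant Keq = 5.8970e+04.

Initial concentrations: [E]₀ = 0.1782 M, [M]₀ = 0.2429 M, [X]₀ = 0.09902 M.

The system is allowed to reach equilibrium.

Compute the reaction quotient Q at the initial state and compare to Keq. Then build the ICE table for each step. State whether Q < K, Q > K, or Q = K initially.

Q₀ = 0.01012 vs Keq = 5.8970e+04 ⇒ Q<K, forward
Step 1:
                   E          M          X
  init        0.1782     0.2429    0.09902
  Δ          -0.1746     0.1164     0.1746
  eq        0.003554     0.3593     0.2737
  solve Keq expr → x = 0.05822; check Q = 5.8970e+04

Q₀ = 0.01012; Q < K (proceeds forward)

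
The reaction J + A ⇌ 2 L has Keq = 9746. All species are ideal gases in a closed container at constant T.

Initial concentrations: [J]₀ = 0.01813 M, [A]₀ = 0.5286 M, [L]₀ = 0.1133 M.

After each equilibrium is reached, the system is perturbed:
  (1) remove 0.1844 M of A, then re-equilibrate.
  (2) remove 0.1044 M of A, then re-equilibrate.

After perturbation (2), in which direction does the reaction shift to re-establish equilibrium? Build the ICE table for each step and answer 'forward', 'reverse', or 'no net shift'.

Direction: reverse

Q₀ = 1.339 vs Keq = 9746 ⇒ Q<K, forward
Step 1:
                    J           A           L
  init        0.01813      0.5286      0.1133
  Δ          -0.01813    -0.01813     0.03625
  eq       4.4955e-06      0.5105      0.1496
  solve Keq expr → x = 0.01813; check Q = 9746
Then remove 0.1844 M of A.
Step 2:
                    J           A           L
  init     4.4955e-06      0.3261      0.1496
  Δ        2.5417e-06  2.5417e-06 -5.0835e-06
  eq       7.0372e-06      0.3261      0.1495
  solve Keq expr → x = -2.5417e-06; check Q = 9746
Then remove 0.1044 M of A.
Step 3:
                    J           A           L
  init     7.0372e-06      0.2217      0.1495
  Δ        3.3132e-06  3.3132e-06 -6.6263e-06
  eq       1.0350e-05      0.2217      0.1495
  solve Keq expr → x = -3.3132e-06; check Q = 9746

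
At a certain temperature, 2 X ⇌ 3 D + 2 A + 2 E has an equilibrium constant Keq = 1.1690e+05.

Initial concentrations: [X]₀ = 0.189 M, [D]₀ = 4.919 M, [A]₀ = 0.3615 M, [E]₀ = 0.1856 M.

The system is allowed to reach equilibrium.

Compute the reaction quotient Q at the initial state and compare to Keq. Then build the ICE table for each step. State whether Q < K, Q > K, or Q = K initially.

Q₀ = 15; Q < K (proceeds forward)

Q₀ = 15 vs Keq = 1.1690e+05 ⇒ Q<K, forward
Step 1:
                   X          D          A          E
  init         0.189      4.919     0.3615     0.1856
  Δ          -0.1821     0.2731     0.1821     0.1821
  eq        0.006916      5.192     0.5436     0.3677
  solve Keq expr → x = 0.09104; check Q = 1.1690e+05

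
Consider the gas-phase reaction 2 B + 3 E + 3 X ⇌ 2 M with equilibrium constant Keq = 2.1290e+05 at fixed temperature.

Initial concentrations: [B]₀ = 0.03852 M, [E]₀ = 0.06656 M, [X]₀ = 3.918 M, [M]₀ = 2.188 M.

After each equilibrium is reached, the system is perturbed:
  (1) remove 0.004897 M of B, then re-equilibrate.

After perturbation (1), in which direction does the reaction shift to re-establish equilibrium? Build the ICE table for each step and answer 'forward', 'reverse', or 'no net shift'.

Q₀ = 1.8192e+05 vs Keq = 2.1290e+05 ⇒ Q<K, forward
Step 1:
                    B           E           X           M
  Initial     0.03852     0.06656       3.918       2.188
  Change    -0.001274    -0.00191    -0.00191    0.001274
  Equil       0.03725     0.06465       3.916       2.189
  solve Keq expr → x = 6.3680e-04; check Q = 2.1290e+05
Then remove 0.004897 M of B.
Step 2:
                    B           E           X           M
  Initial     0.03235     0.06465       3.916       2.189
  Change     0.002172    0.003258    0.003258   -0.002172
  Equil       0.03452     0.06791       3.919       2.187
  solve Keq expr → x = -0.001086; check Q = 2.1290e+05

Direction: reverse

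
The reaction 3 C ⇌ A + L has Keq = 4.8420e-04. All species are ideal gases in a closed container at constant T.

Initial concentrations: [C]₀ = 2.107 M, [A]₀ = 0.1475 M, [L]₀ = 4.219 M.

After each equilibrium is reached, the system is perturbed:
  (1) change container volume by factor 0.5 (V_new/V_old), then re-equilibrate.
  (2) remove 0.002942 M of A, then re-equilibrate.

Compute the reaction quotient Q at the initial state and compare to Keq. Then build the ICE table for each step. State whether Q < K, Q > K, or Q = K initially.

Q₀ = 0.06653 vs Keq = 4.8420e-04 ⇒ Q>K, reverse
Step 1:
                  C         A         L
  Initial     2.107    0.1475     4.219
  Change     0.4366   -0.1455   -0.1455
  Equil       2.544  0.001956     4.073
  solve Keq expr → x = -0.1455; check Q = 4.8420e-04
Then change container volume by factor 0.5 (V_new/V_old).
Step 2:
                  C         A         L
  Initial     5.087  0.003912     8.147
  Change   -0.01157  0.003856  0.003856
  Equil       5.076  0.007768     8.151
  solve Keq expr → x = 0.003856; check Q = 4.8420e-04
Then remove 0.002942 M of A.
Step 3:
                  C         A         L
  Initial     5.076  0.004826     8.151
  Change  -0.008698  0.002899  0.002899
  Equil       5.067  0.007725     8.154
  solve Keq expr → x = 0.002899; check Q = 4.8420e-04

Q₀ = 0.06653; Q > K (proceeds reverse)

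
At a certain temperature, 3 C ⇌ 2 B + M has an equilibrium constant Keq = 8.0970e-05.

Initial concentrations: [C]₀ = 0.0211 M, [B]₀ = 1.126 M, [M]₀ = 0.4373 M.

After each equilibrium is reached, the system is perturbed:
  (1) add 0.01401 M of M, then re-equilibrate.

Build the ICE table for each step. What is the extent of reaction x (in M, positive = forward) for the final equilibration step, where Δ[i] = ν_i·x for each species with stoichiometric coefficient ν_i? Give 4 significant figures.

Q₀ = 5.9021e+04 vs Keq = 8.0970e-05 ⇒ Q>K, reverse
Step 1:
                  C         B         M
  Initial    0.0211     1.126    0.4373
  Change      1.303   -0.8689   -0.4345
  Equil       1.324    0.2571  0.002846
  solve Keq expr → x = -0.4345; check Q = 8.0970e-05
Then add 0.01401 M of M.
Step 2:
                  C         B         M
  Initial     1.324    0.2571   0.01686
  Change    0.03904  -0.02602  -0.01301
  Equil       1.363    0.2311  0.003844
  solve Keq expr → x = -0.01301; check Q = 8.0970e-05

x = -0.01301 M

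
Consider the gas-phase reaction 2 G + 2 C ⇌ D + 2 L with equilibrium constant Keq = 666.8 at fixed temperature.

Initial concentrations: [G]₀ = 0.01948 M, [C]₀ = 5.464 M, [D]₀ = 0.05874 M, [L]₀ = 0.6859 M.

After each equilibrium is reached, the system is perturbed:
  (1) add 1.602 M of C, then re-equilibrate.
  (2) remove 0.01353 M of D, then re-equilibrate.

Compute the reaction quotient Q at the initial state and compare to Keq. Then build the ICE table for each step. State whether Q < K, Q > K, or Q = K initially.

Q₀ = 2.439 vs Keq = 666.8 ⇒ Q<K, forward
Step 1:
                    G           C           D           L
  Initial     0.01948       5.464     0.05874      0.6859
  Change     -0.01818    -0.01818    0.009088     0.01818
  Equil      0.001304       5.446     0.06783      0.7041
  solve Keq expr → x = 0.009088; check Q = 666.8
Then add 1.602 M of C.
Step 2:
                    G           C           D           L
  Initial    0.001304       7.048     0.06783      0.7041
  Change  -2.9484e-04 -2.9484e-04  1.4742e-04  2.9484e-04
  Equil      0.001009       7.048     0.06798      0.7044
  solve Keq expr → x = 1.4742e-04; check Q = 666.8
Then remove 0.01353 M of D.
Step 3:
                    G           C           D           L
  Initial    0.001009       7.048     0.05445      0.7044
  Change  -1.0541e-04 -1.0541e-04  5.2705e-05  1.0541e-04
  Equil    9.0371e-04       7.047      0.0545      0.7045
  solve Keq expr → x = 5.2705e-05; check Q = 666.8

Q₀ = 2.439; Q < K (proceeds forward)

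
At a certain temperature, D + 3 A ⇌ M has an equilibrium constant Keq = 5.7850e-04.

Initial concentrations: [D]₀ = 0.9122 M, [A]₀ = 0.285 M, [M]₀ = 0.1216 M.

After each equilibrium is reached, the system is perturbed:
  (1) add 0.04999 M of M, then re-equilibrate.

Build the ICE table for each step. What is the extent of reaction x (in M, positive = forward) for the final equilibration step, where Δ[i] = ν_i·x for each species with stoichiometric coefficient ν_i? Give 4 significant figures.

Q₀ = 5.758 vs Keq = 5.7850e-04 ⇒ Q>K, reverse
Step 1:
                  D         A         M
  Initial    0.9122     0.285    0.1216
  Change     0.1214    0.3643   -0.1214
  Equil       1.034    0.6493 1.6369e-04
  solve Keq expr → x = -0.1214; check Q = 5.7850e-04
Then add 0.04999 M of M.
Step 2:
                  D         A         M
  Initial     1.034    0.6493   0.05015
  Change    0.04983    0.1495  -0.04983
  Equil       1.083    0.7988 3.1949e-04
  solve Keq expr → x = -0.04983; check Q = 5.7850e-04

x = -0.04983 M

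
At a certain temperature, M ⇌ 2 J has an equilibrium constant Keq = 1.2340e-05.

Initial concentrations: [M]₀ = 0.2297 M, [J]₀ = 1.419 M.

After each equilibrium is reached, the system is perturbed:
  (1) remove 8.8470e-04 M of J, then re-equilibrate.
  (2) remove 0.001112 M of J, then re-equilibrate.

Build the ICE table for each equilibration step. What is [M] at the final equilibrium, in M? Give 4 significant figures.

[M]_eq = 0.9365 M

Q₀ = 8.766 vs Keq = 1.2340e-05 ⇒ Q>K, reverse
Step 1:
                    M           J
  Initial      0.2297       1.419
  Change       0.7078      -1.416
  Equil        0.9375    0.003401
  solve Keq expr → x = -0.7078; check Q = 1.2340e-05
Then remove 8.8470e-04 M of J.
Step 2:
                    M           J
  Initial      0.9375    0.002517
  Change  -4.4195e-04  8.8390e-04
  Equil        0.9371      0.0034
  solve Keq expr → x = 4.4195e-04; check Q = 1.2340e-05
Then remove 0.001112 M of J.
Step 3:
                    M           J
  Initial      0.9371    0.002288
  Change  -5.5550e-04    0.001111
  Equil        0.9365    0.003399
  solve Keq expr → x = 5.5550e-04; check Q = 1.2340e-05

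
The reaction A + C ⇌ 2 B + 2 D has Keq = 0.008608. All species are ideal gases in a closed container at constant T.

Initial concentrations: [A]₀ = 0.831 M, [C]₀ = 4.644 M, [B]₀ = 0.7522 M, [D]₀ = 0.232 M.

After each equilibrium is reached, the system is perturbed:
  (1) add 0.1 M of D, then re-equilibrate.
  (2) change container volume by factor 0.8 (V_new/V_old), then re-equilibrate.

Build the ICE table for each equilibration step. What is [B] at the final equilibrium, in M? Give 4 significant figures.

[B]_eq = 0.8148 M

Q₀ = 0.007891 vs Keq = 0.008608 ⇒ Q<K, forward
Step 1:
                    A           C           B           D
  init          0.831       4.644      0.7522       0.232
  Δ          -0.00367    -0.00367     0.00734     0.00734
  eq           0.8273        4.64      0.7595      0.2393
  solve Keq expr → x = 0.00367; check Q = 0.008608
Then add 0.1 M of D.
Step 2:
                    A           C           B           D
  init         0.8273        4.64      0.7595      0.3393
  Δ           0.03472     0.03472    -0.06944    -0.06944
  eq           0.8621       4.675      0.6901      0.2699
  solve Keq expr → x = -0.03472; check Q = 0.008608
Then change container volume by factor 0.8 (V_new/V_old).
Step 3:
                    A           C           B           D
  init          1.078       5.844      0.8626      0.3374
  Δ           0.02393     0.02393    -0.04787    -0.04787
  eq            1.101       5.868      0.8148      0.2895
  solve Keq expr → x = -0.02393; check Q = 0.008608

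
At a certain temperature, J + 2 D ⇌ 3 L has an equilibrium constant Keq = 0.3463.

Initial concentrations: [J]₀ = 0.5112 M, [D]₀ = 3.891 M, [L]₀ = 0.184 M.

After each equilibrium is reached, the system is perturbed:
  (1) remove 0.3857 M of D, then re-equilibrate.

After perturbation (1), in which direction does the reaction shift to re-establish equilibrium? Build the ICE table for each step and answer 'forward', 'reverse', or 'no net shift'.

Direction: reverse

Q₀ = 8.0490e-04 vs Keq = 0.3463 ⇒ Q<K, forward
Step 1:
                    J           D           L
  I            0.5112       3.891       0.184
  C           -0.2668     -0.5336      0.8004
  E            0.2444       3.357      0.9844
  solve Keq expr → x = 0.2668; check Q = 0.3463
Then remove 0.3857 M of D.
Step 2:
                    J           D           L
  I            0.2444       2.972      0.9844
  C           0.01663     0.03325    -0.04988
  E             0.261       3.005      0.9345
  solve Keq expr → x = -0.01663; check Q = 0.3463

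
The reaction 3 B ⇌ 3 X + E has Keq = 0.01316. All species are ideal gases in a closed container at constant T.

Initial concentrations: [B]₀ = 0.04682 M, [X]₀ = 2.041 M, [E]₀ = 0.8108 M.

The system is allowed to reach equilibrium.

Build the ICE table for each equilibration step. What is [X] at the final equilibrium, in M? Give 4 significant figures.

[X]_eq = 0.5398 M

Q₀ = 6.7166e+04 vs Keq = 0.01316 ⇒ Q>K, reverse
Step 1:
                   B          X          E
  init       0.04682      2.041     0.8108
  Δ            1.501     -1.501    -0.5004
  eq           1.548     0.5398     0.3104
  solve Keq expr → x = -0.5004; check Q = 0.01316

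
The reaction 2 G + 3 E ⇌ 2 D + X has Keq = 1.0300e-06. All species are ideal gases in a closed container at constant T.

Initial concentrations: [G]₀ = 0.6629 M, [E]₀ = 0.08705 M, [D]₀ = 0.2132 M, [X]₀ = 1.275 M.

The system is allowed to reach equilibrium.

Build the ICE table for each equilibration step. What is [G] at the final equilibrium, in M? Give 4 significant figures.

Q₀ = 199.9 vs Keq = 1.0300e-06 ⇒ Q>K, reverse
Step 1:
                  G         E         D         X
  I          0.6629   0.08705    0.2132     1.275
  C           0.213    0.3195    -0.213   -0.1065
  E          0.8759    0.4065 2.1315e-04     1.169
  solve Keq expr → x = -0.1065; check Q = 1.0300e-06

[G]_eq = 0.8759 M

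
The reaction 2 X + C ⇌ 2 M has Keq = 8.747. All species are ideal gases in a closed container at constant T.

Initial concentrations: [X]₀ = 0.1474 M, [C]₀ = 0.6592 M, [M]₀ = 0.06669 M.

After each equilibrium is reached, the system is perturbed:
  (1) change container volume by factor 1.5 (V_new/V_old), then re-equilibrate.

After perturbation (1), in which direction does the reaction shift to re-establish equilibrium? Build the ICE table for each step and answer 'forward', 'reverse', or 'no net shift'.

Direction: reverse

Q₀ = 0.3105 vs Keq = 8.747 ⇒ Q<K, forward
Step 1:
                    X           C           M
  Initial      0.1474      0.6592     0.06669
  Change       -0.083     -0.0415       0.083
  Equil        0.0644      0.6177      0.1497
  solve Keq expr → x = 0.0415; check Q = 8.747
Then change container volume by factor 1.5 (V_new/V_old).
Step 2:
                    X           C           M
  Initial     0.04293      0.4118     0.09979
  Change     0.006198    0.003099   -0.006198
  Equil       0.04913      0.4149      0.0936
  solve Keq expr → x = -0.003099; check Q = 8.747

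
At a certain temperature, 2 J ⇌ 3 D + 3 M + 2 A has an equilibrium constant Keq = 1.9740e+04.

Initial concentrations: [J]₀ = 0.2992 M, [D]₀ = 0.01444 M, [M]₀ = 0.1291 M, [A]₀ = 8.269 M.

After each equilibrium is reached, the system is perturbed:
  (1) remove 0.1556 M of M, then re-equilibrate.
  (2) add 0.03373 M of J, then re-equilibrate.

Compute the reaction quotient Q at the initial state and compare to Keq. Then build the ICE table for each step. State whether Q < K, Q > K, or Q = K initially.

Q₀ = 4.9484e-06 vs Keq = 1.9740e+04 ⇒ Q<K, forward
Step 1:
                  J         D         M         A
  Initial    0.2992   0.01444    0.1291     8.269
  Change    -0.2913     0.437     0.437    0.2913
  Equil    0.007871    0.4514    0.5661      8.56
  solve Keq expr → x = 0.1457; check Q = 1.9740e+04
Then remove 0.1556 M of M.
Step 2:
                  J         D         M         A
  Initial  0.007871    0.4514    0.4105      8.56
  Change  -0.002862  0.004293  0.004293  0.002862
  Equil    0.005009    0.4557    0.4148     8.563
  solve Keq expr → x = 0.001431; check Q = 1.9740e+04
Then add 0.03373 M of J.
Step 3:
                  J         D         M         A
  Initial   0.03874    0.4557    0.4148     8.563
  Change   -0.03186   0.04779   0.04779   0.03186
  Equil    0.006877    0.5035    0.4626     8.595
  solve Keq expr → x = 0.01593; check Q = 1.9740e+04

Q₀ = 4.9484e-06; Q < K (proceeds forward)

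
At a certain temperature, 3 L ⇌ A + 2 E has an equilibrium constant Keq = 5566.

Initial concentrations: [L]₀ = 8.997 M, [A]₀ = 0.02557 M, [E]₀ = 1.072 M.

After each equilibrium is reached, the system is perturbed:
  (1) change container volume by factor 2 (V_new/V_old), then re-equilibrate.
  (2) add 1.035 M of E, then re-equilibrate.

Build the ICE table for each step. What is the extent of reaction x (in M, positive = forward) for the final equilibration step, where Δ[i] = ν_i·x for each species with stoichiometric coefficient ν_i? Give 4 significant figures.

x = -0.009053 M

Q₀ = 4.0348e-05 vs Keq = 5566 ⇒ Q<K, forward
Step 1:
                  L         A         E
  Initial     8.997   0.02557     1.072
  Change     -8.705     2.902     5.803
  Equil      0.2919     2.927     6.875
  solve Keq expr → x = 2.902; check Q = 5566
Then change container volume by factor 2 (V_new/V_old).
Step 2:
                  L         A         E
  Initial    0.1459     1.464     3.438
  Change          0         0         0
  Equil      0.1459     1.464     3.438
  solve Keq expr → x = 0; check Q = 5566
Then add 1.035 M of E.
Step 3:
                  L         A         E
  Initial    0.1459     1.464     4.473
  Change    0.02716 -0.009053  -0.01811
  Equil      0.1731     1.455     4.455
  solve Keq expr → x = -0.009053; check Q = 5566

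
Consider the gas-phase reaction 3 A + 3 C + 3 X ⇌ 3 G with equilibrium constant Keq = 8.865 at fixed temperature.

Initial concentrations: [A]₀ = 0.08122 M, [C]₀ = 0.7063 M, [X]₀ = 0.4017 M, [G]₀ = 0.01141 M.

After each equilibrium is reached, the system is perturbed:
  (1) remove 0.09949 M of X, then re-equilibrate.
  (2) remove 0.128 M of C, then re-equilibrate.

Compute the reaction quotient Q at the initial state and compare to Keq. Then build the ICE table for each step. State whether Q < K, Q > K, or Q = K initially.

Q₀ = 0.1214; Q < K (proceeds forward)

Q₀ = 0.1214 vs Keq = 8.865 ⇒ Q<K, forward
Step 1:
                  A         C         X         G
  I         0.08122    0.7063    0.4017   0.01141
  C        -0.02106  -0.02106  -0.02106   0.02106
  E         0.06016    0.6852    0.3806   0.03247
  solve Keq expr → x = 0.007021; check Q = 8.865
Then remove 0.09949 M of X.
Step 2:
                  A         C         X         G
  I         0.06016    0.6852    0.2811   0.03247
  C        0.005544  0.005544  0.005544 -0.005544
  E          0.0657    0.6908    0.2867   0.02693
  solve Keq expr → x = -0.001848; check Q = 8.865
Then remove 0.128 M of C.
Step 3:
                  A         C         X         G
  I          0.0657    0.5628    0.2867   0.02693
  C        0.003427  0.003427  0.003427 -0.003427
  E         0.06913    0.5662    0.2901    0.0235
  solve Keq expr → x = -0.001142; check Q = 8.865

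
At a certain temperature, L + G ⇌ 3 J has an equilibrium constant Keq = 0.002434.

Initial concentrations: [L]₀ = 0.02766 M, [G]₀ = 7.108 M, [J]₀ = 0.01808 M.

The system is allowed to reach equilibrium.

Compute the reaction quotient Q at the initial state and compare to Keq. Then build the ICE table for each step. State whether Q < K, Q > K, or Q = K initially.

Q₀ = 3.0060e-05; Q < K (proceeds forward)

Q₀ = 3.0060e-05 vs Keq = 0.002434 ⇒ Q<K, forward
Step 1:
                   L          G          J
  I          0.02766      7.108    0.01808
  C         -0.01438   -0.01438    0.04313
  E          0.01328      7.094    0.06121
  solve Keq expr → x = 0.01438; check Q = 0.002434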